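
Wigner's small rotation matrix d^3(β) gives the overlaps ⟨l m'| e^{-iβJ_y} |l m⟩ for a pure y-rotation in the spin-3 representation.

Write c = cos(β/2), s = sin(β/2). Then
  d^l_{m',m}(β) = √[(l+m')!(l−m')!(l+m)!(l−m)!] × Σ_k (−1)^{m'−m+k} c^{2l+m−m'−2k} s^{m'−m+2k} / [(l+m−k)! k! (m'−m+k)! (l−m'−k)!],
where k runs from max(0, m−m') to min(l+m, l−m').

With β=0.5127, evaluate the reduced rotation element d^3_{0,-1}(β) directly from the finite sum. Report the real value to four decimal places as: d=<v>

d=-0.5941

d^3_{0,-1}(β=0.5127) via Wigner's sum:
With c≡cos(β/2)=0.967322 and s≡sin(β/2)=0.253552, N=[6·6·2·24]^{1/2}=41.569219
k∈{0,1,2} keeps every argument non-negative
  k=0: (−1)^1·41.5692/(12)·0.9673^5·0.2536^1 = -0.743895
  k=1: (−1)^2·41.5692/(4)·0.9673^3·0.2536^3 = +0.153329
  k=2: (−1)^3·41.5692/(12)·0.9673^1·0.2536^5 = -0.003512
d^3_{0,-1}(0.5127) = -0.743895 +0.153329 -0.003512 = -0.594078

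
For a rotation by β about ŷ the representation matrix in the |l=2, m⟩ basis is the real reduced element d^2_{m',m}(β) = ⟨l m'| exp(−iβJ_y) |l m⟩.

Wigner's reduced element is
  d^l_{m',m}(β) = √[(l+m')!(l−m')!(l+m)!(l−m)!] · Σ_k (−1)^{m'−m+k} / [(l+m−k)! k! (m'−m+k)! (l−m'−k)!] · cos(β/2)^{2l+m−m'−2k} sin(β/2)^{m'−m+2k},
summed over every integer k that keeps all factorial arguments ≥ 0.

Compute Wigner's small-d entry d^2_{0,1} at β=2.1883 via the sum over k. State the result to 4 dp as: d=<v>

d^2_{0,1}(β=2.1883) via Wigner's sum:
With c≡cos(β/2)=0.458802 and s≡sin(β/2)=0.888539, N=[2·2·6·1]^{1/2}=4.898979
Admissible k: 1..2 (factorial args all ≥0)
  k=1: (−1)^0·4.8990/(2)·0.4588^3·0.8885^1 = +0.210197
  k=2: (−1)^1·4.8990/(2)·0.4588^1·0.8885^3 = -0.788369
d^2_{0,1}(2.1883) = +0.210197 -0.788369 = -0.578172

d=-0.5782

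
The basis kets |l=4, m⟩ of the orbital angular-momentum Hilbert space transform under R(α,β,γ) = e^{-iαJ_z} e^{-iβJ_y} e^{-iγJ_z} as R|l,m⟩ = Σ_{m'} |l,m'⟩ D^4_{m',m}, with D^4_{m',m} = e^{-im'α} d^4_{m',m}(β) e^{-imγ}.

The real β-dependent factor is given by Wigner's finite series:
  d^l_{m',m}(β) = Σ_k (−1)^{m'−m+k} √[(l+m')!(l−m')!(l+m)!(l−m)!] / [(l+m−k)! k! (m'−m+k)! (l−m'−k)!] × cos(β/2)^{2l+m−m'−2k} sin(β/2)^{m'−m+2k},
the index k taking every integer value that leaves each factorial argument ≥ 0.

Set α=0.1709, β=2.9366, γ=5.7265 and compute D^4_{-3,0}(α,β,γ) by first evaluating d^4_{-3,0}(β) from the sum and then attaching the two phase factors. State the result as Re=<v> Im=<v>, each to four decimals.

Re=-0.0106 Im=-0.0060

Split into d^4_{-3,0}(β=2.9366) × two z-phases.
With c≡cos(β/2)=0.102317 and s≡sin(β/2)=0.994752, N=[1·5040·24·24]^{1/2}=1703.830978
Admissible k: 3..4 (factorial args all ≥0)
  k=3: (−1)^0·1703.8310/(144)·0.1023^5·0.9948^3 = +0.000131
  k=4: (−1)^1·1703.8310/(144)·0.1023^3·0.9948^5 = -0.012345
d^4_{-3,0}(2.9366) = +0.000131 -0.012345 = -0.012214
Phases: e^{-i·(-3)·0.1709}=+0.871423+0.490532i, e^{-i·(0)·5.7265}=+1.000000+0.000000i ⇒ D=-0.010644-0.005991i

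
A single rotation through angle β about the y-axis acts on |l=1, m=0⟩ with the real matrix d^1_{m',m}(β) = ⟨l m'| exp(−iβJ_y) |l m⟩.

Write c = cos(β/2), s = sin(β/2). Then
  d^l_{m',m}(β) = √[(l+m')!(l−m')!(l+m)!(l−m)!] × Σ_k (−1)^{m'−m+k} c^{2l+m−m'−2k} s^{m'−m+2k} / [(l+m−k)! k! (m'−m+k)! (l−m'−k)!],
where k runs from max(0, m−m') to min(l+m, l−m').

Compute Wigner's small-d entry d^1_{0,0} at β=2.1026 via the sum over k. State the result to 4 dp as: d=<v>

d=-0.5071

d^1_{0,0}(β=2.1026) via Wigner's sum:
With c≡cos(β/2)=0.496443 and s≡sin(β/2)=0.868069, N=[1·1·1·1]^{1/2}=1.000000
The bounds max(0,m−m')=0 and min(l+m,l−m')=1 give 2 terms
  k=0: (−1)^0·1.0000/(1)·0.4964^2·0.8681^0 = +0.246456
  k=1: (−1)^1·1.0000/(1)·0.4964^0·0.8681^2 = -0.753544
d^1_{0,0}(2.1026) = +0.246456 -0.753544 = -0.507089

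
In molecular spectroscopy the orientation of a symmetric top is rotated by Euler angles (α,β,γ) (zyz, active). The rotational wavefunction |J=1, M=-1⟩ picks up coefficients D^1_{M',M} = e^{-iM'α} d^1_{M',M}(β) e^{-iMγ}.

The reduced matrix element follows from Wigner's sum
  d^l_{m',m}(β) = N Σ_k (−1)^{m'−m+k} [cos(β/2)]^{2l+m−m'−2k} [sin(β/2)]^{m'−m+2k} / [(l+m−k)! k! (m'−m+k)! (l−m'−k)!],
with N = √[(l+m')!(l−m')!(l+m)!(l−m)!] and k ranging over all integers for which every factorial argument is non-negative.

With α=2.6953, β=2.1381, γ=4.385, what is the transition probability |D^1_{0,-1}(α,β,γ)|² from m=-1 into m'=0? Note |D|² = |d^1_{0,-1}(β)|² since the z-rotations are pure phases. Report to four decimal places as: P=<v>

D^1_{0,-1}(2.6953,2.1381,4.385) = e^{-i·0·2.6953}·d^1_{0,-1}(2.1381)·e^{-i·-1·4.385}. Compute d first:
With c≡cos(β/2)=0.480957 and s≡sin(β/2)=0.876744, N=[1·1·1·2]^{1/2}=1.414214
Admissible k: 0..0 (factorial args all ≥0)
  k=0: (−1)^1·1.4142/(1)·0.4810^1·0.8767^1 = -0.596341
d^1_{0,-1}(2.1381) = -0.596341
|D^1_{0,-1}|² = |d^1_{0,-1}(β)|² = (-0.596341)² = 0.355622 (the z-rotation phases have unit modulus)

P=0.3556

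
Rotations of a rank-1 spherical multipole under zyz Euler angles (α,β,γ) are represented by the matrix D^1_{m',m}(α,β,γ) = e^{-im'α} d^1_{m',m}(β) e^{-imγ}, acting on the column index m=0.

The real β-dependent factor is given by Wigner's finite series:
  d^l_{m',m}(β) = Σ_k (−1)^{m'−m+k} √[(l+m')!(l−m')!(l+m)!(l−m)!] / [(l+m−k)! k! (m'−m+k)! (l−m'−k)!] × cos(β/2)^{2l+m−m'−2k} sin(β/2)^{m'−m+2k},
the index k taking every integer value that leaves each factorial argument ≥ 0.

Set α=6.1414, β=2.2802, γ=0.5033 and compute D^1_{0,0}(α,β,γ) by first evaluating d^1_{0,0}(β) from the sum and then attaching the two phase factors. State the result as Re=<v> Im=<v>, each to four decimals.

Re=-0.6514 Im=0.0000

Split into d^1_{0,0}(β=2.2802) × two z-phases.
With c≡cos(β/2)=0.417504 and s≡sin(β/2)=0.908675, N=[1·1·1·1]^{1/2}=1.000000
k∈{0,1} keeps every argument non-negative
  k=0: (−1)^0·1.0000/(1)·0.4175^2·0.9087^0 = +0.174309
  k=1: (−1)^1·1.0000/(1)·0.4175^0·0.9087^2 = -0.825691
d^1_{0,0}(2.2802) = +0.174309 -0.825691 = -0.651381
Phases: e^{-i·(0)·6.1414}=+1.000000+0.000000i, e^{-i·(0)·0.5033}=+1.000000+0.000000i ⇒ D=-0.651381+0.000000i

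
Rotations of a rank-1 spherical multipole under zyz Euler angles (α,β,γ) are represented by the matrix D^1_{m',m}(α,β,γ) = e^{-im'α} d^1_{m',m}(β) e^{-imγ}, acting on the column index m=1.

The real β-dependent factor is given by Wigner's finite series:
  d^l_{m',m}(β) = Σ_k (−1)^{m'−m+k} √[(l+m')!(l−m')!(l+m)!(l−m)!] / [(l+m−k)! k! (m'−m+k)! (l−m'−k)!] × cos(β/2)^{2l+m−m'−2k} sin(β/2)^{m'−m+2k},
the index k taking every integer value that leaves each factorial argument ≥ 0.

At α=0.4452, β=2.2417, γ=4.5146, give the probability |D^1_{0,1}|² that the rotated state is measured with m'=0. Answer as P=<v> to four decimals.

First d^1_{0,1}(β=2.2417), then the phase factors e^{-i(0)α} and e^{-i(1)γ}:
With c≡cos(β/2)=0.434917 and s≡sin(β/2)=0.900470, N=[1·1·2·1]^{1/2}=1.414214
k: max(0,(1)−(0))=1 … min(1+(1),1−(0))=1
  k=1: (−1)^0·1.4142/(1)·0.4349^1·0.9005^1 = +0.553849
d^1_{0,1}(2.2417) = +0.553849
|D^1_{0,1}|² = |d^1_{0,1}(β)|² = (+0.553849)² = 0.306748 (the z-rotation phases have unit modulus)

P=0.3067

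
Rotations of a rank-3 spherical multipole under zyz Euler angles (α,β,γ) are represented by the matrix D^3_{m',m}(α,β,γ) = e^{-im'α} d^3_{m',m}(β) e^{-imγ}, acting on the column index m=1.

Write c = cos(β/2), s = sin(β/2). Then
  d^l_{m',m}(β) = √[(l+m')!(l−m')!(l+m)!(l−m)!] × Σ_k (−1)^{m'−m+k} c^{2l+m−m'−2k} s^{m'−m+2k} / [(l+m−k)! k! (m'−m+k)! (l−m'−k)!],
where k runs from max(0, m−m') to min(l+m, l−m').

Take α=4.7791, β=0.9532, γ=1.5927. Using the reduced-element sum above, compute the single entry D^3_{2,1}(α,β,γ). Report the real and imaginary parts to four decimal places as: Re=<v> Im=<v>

First d^3_{2,1}(β=0.9532), then the phase factors e^{-i(2)α} and e^{-i(1)γ}:
c=cos(0.9532/2)=0.888560, s=sin(0.9532/2)=0.458761; N=√[120·1·24·2]=75.894664
k∈{0,1} keeps every argument non-negative
  k=0: (−1)^1·75.8947/(24)·0.8886^5·0.4588^1 = -0.803562
  k=1: (−1)^2·75.8947/(12)·0.8886^3·0.4588^3 = +0.428399
d^3_{2,1}(0.9532) = -0.803562 +0.428399 = -0.375163
Attach z-rotation phases: D = e^{-i(2)(4.7791)}·(-0.375163)·e^{-i(1)(1.5927)} = -0.058038-0.370647i

Re=-0.0580 Im=-0.3706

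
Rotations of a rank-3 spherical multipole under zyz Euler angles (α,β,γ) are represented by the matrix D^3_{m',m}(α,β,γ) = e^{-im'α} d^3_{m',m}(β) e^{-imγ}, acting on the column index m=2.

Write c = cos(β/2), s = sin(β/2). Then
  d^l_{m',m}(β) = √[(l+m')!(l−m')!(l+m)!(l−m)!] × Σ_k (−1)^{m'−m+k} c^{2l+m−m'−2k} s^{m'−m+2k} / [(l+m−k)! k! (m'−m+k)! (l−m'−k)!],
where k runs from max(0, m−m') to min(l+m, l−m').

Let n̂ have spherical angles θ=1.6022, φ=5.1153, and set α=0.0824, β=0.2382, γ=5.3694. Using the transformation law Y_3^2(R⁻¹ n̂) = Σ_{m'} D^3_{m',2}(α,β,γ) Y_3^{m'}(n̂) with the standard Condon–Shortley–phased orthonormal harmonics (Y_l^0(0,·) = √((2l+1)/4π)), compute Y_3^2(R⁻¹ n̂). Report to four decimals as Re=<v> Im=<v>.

Need the full column D^3_{m',2} for m'=−3..3 at α=0.0824, β=0.2382, γ=5.3694.
cos(β/2)=0.992916, sin(β/2)=0.118819
d^3_{-3,2}: single k=5 term ⇒ +0.000058;  D = -0.000028+0.000050i
d^3_{-2,2}: k∈[4..5] ⇒ +0.000983 -0.000003 = +0.000980;  D = -0.000401+0.000894i
d^3_{-1,2}: k∈[3..4] ⇒ +0.010385 -0.000074 = +0.010311;  D = -0.003431+0.009724i
d^3_{0,2}: k∈[2..3] ⇒ +0.075159 -0.001076 = +0.074083;  D = -0.018814+0.071654i
d^3_{1,2}: k∈[1..2] ⇒ +0.362616 -0.010385 = +0.352231;  D = -0.061109+0.346889i
d^3_{2,2}: k∈[0..1] ⇒ +0.958242 -0.068610 = +0.889631;  D = -0.081708+0.885871i
d^3_{3,2}: single k=0 term ⇒ -0.280881;  D = +0.002689-0.280868i
Y_3^{m'}(θ=1.6022,φ=5.1153) and Σ D·Y over m':
  (-0.0000+0.0001i)·(-0.3896-0.1476i)  (-0.0004+0.0009i)·(+0.0222-0.0231i)  (-0.0034+0.0097i)·(-0.1260-0.2957i)  (-0.0188+0.0717i)·(+0.0351+0.0000i)  (-0.0611+0.3469i)·(+0.1260-0.2957i)  (-0.0817+0.8859i)·(+0.0222+0.0231i)  (+0.0027-0.2809i)·(+0.3896-0.1476i)
Y_3^2(R⁻¹ n̂) = +0.034848-0.027940i

Re=0.0348 Im=-0.0279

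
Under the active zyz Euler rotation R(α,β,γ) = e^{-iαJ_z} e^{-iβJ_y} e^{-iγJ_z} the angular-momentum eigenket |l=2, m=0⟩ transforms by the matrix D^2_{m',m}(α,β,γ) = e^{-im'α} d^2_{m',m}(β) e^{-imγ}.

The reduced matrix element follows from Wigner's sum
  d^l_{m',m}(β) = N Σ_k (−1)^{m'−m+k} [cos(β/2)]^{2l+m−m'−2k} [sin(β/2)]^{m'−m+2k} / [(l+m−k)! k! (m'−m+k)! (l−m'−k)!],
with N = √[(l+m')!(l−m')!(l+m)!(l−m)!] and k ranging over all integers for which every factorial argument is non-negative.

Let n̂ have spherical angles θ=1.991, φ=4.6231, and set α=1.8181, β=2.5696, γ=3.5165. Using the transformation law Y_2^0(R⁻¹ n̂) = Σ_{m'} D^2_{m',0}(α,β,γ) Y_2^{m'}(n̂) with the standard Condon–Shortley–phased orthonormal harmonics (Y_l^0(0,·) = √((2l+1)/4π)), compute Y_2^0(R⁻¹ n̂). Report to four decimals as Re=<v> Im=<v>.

Re=-0.3010 Im=0.0000

Need the full column D^2_{m',0} for m'=−2..2 at α=1.8181, β=2.5696, γ=3.5165.
cos(β/2)=0.282113, sin(β/2)=0.959381
d^2_{-2,0}: single k=2 term ⇒ +0.179434;  D = -0.157930-0.085175i
d^2_{-1,0}: k∈[1..2] ⇒ +0.052764 -0.610201 = -0.557437;  D = +0.136455-0.540477i
d^2_{0,0}: k∈[0..2] ⇒ +0.006334 -0.293015 +0.847158 = +0.560478;  D = +0.560478+0.000000i
d^2_{1,0}: k∈[0..1] ⇒ -0.052764 +0.610201 = +0.557437;  D = -0.136455-0.540477i
d^2_{2,0}: single k=0 term ⇒ +0.179434;  D = -0.157930+0.085175i
Y_2^{m'}(θ=1.991,φ=4.6231) and Σ D·Y over m':
  (-0.1579-0.0852i)·(-0.3169-0.0572i)  (+0.1365-0.5405i)·(+0.0257-0.2866i)  (+0.5605+0.0000i)·(-0.1579+0.0000i)  (-0.1365-0.5405i)·(-0.0257-0.2866i)  (-0.1579+0.0852i)·(-0.3169+0.0572i)
Y_2^0(R⁻¹ n̂) = -0.300966+0.000000i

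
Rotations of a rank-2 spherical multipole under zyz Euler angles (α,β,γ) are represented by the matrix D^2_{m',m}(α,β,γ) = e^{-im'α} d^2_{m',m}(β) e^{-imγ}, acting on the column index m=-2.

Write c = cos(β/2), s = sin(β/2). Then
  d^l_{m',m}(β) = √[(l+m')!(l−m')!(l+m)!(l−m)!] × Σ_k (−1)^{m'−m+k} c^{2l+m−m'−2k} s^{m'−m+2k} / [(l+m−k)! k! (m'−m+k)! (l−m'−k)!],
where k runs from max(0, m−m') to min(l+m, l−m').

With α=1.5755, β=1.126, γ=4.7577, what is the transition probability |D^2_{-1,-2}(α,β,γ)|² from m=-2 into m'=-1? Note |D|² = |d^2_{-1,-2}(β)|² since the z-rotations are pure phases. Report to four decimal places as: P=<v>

First d^2_{-1,-2}(β=1.126), then the phase factors e^{-i(-1)α} and e^{-i(-2)γ}:
Half-angle: c=0.845658, s=0.533726. N=√(1·6·1·24)=12.000000
The bounds max(0,m−m')=0 and min(l+m,l−m')=0 give 1 term
  k=0: (−1)^1·12.0000/(6)·0.8457^3·0.5337^1 = -0.645553
d^2_{-1,-2}(1.126) = -0.645553
|D^2_{-1,-2}|² = |d^2_{-1,-2}(β)|² = (-0.645553)² = 0.416739 (the z-rotation phases have unit modulus)

P=0.4167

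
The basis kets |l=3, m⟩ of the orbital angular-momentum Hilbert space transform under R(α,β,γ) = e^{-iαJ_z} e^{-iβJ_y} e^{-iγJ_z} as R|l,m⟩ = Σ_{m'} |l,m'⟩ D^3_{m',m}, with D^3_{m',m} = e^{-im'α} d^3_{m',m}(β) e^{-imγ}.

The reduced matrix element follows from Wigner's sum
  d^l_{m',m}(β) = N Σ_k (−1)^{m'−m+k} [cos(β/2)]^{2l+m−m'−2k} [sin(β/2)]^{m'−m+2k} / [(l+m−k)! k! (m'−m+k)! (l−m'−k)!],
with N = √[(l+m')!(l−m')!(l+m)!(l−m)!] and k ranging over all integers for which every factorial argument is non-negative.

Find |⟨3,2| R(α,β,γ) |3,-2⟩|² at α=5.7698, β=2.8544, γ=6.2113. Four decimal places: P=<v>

P=0.7082

Split into d^3_{2,-2}(β=2.8544) × two z-phases.
Half-angle: c=0.143103, s=0.989708. N=√(120·1·1·120)=120.000000
The bounds max(0,m−m')=0 and min(l+m,l−m')=1 give 2 terms
  k=0: (−1)^4·120.0000/(24)·0.1431^2·0.9897^4 = +0.098242
  k=1: (−1)^5·120.0000/(120)·0.1431^0·0.9897^6 = -0.939814
d^3_{2,-2}(2.8544) = +0.098242 -0.939814 = -0.841572
|D^3_{2,-2}|² = |d^3_{2,-2}(β)|² = (-0.841572)² = 0.708243 (the z-rotation phases have unit modulus)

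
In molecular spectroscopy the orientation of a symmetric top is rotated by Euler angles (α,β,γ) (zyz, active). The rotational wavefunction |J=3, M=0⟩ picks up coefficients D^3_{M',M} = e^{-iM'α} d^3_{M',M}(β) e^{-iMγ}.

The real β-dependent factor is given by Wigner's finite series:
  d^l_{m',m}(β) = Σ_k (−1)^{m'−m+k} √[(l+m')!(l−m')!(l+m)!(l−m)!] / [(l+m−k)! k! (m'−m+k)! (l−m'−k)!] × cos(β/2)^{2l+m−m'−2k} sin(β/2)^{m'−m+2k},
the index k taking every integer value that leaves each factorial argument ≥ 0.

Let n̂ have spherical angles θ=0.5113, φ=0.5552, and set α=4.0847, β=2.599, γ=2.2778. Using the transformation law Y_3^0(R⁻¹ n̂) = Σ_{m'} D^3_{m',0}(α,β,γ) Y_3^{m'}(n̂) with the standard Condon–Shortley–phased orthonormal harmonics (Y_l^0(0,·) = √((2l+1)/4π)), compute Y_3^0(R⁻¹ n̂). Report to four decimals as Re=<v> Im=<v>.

Need the full column D^3_{m',0} for m'=−3..3 at α=4.0847, β=2.599, γ=2.2778.
cos(β/2)=0.267981, sin(β/2)=0.963424
d^3_{-3,0}: single k=3 term ⇒ +0.076962;  D = +0.073240-0.023644i
d^3_{-2,0}: k∈[2..3] ⇒ +0.026219 -0.338874 = -0.312655;  D = +0.096990-0.297231i
d^3_{-1,0}: k∈[1..3] ⇒ +0.004612 -0.178844 +0.770517 = +0.596285;  D = -0.350184-0.482625i
d^3_{0,0}: k∈[0..3] ⇒ +0.000370 -0.043082 +0.556826 -0.799660 = -0.285546;  D = -0.285546+0.000000i
d^3_{1,0}: k∈[0..2] ⇒ -0.004612 +0.178844 -0.770517 = -0.596285;  D = +0.350184-0.482625i
d^3_{2,0}: k∈[0..1] ⇒ +0.026219 -0.338874 = -0.312655;  D = +0.096990+0.297231i
d^3_{3,0}: single k=0 term ⇒ -0.076962;  D = -0.073240-0.023644i
Y_3^{m'}(θ=0.5113,φ=0.5552) and Σ D·Y over m':
  (+0.0732-0.0236i)·(-0.0046-0.0487i)  (+0.0970-0.2972i)·(+0.0948-0.1912i)  (-0.3502-0.4826i)·(+0.3767-0.2336i)  (-0.2855+0.0000i)·(+0.2613+0.0000i)  (+0.3502-0.4826i)·(-0.3767-0.2336i)  (+0.0970+0.2972i)·(+0.0948+0.1912i)  (-0.0732-0.0236i)·(+0.0046-0.0487i)
Y_3^0(R⁻¹ n̂) = -0.662161+0.000000i

Re=-0.6622 Im=0.0000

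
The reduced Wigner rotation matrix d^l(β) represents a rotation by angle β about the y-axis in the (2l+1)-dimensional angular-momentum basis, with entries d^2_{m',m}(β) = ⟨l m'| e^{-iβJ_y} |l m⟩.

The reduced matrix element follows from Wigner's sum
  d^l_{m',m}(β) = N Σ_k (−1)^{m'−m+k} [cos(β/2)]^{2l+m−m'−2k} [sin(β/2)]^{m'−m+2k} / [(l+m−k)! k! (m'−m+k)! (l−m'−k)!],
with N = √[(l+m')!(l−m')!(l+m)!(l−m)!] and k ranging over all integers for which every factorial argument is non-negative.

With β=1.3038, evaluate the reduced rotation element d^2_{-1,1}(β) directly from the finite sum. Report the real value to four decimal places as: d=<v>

d^2_{-1,1}(β=1.3038) via Wigner's sum:
c=cos(1.3038/2)=0.794933, s=sin(1.3038/2)=0.606698; N=√[1·6·6·1]=6.000000
The bounds max(0,m−m')=2 and min(l+m,l−m')=3 give 2 terms
  k=2: (−1)^0·6.0000/(2)·0.7949^2·0.6067^2 = +0.697793
  k=3: (−1)^1·6.0000/(6)·0.7949^0·0.6067^4 = -0.135485
d^2_{-1,1}(1.3038) = +0.697793 -0.135485 = +0.562309

d=0.5623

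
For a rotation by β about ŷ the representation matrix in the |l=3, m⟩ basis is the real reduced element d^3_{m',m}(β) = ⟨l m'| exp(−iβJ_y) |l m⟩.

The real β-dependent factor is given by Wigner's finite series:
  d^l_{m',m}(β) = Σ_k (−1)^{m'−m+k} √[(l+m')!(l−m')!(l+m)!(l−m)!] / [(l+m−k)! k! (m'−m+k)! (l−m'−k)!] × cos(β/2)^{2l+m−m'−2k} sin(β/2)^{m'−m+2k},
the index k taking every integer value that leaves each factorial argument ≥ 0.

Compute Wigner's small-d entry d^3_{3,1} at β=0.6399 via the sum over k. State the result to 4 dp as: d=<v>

d^3_{3,1}(β=0.6399) via Wigner's sum:
With c≡cos(β/2)=0.949251 and s≡sin(β/2)=0.314519, N=[720·1·24·2]^{1/2}=185.903201
k∈{0} keeps every argument non-negative
  k=0: (−1)^2·185.9032/(48)·0.9493^4·0.3145^2 = +0.311074
d^3_{3,1}(0.6399) = +0.311074

d=0.3111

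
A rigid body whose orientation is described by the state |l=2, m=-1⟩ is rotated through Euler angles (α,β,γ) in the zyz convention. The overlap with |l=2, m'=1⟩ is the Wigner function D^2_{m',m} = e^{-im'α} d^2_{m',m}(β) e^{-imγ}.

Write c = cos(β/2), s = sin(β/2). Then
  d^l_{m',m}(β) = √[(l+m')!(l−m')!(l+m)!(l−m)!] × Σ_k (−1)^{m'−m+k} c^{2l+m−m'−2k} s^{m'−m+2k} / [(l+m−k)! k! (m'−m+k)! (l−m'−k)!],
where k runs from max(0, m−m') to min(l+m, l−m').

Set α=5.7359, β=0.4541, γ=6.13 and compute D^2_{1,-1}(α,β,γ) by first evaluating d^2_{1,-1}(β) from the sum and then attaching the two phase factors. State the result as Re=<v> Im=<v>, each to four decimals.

Re=0.1309 Im=0.0544

D^2_{1,-1}(5.7359,0.4541,6.13) = e^{-i·1·5.7359}·d^2_{1,-1}(0.4541)·e^{-i·-1·6.13}. Compute d first:
c=cos(0.4541/2)=0.974335, s=sin(0.4541/2)=0.225104; N=√[6·1·1·6]=6.000000
k∈{0,1} keeps every argument non-negative
  k=0: (−1)^2·6.0000/(2)·0.9743^2·0.2251^2 = +0.144313
  k=1: (−1)^3·6.0000/(6)·0.9743^0·0.2251^4 = -0.002568
d^2_{1,-1}(0.4541) = +0.144313 -0.002568 = +0.141745
Attach z-rotation phases: D = e^{-i(1)(5.7359)}·(+0.141745)·e^{-i(-1)(6.13)} = +0.130879+0.054427i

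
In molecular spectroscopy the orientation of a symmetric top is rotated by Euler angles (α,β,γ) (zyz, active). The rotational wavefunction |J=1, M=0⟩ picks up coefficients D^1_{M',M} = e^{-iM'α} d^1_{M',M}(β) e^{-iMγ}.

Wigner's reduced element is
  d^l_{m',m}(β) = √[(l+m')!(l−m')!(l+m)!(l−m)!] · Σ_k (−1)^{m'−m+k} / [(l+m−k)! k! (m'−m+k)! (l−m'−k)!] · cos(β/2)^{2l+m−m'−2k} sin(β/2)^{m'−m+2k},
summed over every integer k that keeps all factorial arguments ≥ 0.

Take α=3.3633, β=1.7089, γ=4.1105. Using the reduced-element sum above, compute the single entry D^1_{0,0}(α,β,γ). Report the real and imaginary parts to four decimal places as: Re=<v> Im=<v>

First d^1_{0,0}(β=1.7089), then the phase factors e^{-i(0)α} and e^{-i(0)γ}:
c=cos(1.7089/2)=0.656633, s=sin(1.7089/2)=0.754210; N=√[1·1·1·1]=1.000000
Admissible k: 0..1 (factorial args all ≥0)
  k=0: (−1)^0·1.0000/(1)·0.6566^2·0.7542^0 = +0.431167
  k=1: (−1)^1·1.0000/(1)·0.6566^0·0.7542^2 = -0.568833
d^1_{0,0}(1.7089) = +0.431167 -0.568833 = -0.137665
D = (+1.000000+0.000000i)·(-0.137665)·(+1.000000+0.000000i) = -0.137665+0.000000i

Re=-0.1377 Im=0.0000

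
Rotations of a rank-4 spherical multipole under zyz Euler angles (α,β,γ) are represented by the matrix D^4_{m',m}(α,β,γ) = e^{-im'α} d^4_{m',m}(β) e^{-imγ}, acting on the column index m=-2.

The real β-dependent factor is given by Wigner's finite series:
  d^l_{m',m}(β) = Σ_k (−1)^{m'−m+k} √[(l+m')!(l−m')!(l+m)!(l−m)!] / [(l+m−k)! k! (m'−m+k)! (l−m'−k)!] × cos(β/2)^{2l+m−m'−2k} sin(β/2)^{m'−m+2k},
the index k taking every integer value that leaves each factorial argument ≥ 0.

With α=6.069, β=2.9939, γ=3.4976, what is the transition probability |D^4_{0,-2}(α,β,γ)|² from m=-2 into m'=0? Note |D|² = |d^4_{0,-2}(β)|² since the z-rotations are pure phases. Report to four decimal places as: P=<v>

P=0.0025

Split into d^4_{0,-2}(β=2.9939) × two z-phases.
With c≡cos(β/2)=0.073779 and s≡sin(β/2)=0.997275, N=[24·24·2·720]^{1/2}=910.735966
The bounds max(0,m−m')=0 and min(l+m,l−m')=2 give 3 terms
  k=0: (−1)^2·910.7360/(96)·0.0738^6·0.9973^2 = +0.000002
  k=1: (−1)^3·910.7360/(36)·0.0738^4·0.9973^4 = -0.000741
  k=2: (−1)^4·910.7360/(96)·0.0738^2·0.9973^6 = +0.050802
d^4_{0,-2}(2.9939) = +0.000002 -0.000741 +0.050802 = +0.050062
|D^4_{0,-2}|² = |d^4_{0,-2}(β)|² = (+0.050062)² = 0.002506 (the z-rotation phases have unit modulus)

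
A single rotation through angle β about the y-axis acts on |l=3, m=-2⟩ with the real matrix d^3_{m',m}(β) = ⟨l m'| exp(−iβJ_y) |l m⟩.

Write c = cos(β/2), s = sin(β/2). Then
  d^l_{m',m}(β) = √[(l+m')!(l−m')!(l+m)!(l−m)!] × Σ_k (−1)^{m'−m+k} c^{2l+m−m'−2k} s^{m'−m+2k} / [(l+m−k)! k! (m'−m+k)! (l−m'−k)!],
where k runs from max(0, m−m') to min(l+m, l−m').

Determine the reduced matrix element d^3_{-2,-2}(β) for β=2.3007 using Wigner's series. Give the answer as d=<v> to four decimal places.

d=-0.1110

d^3_{-2,-2}(β=2.3007) via Wigner's sum:
c=cos(2.3007/2)=0.408168, s=sin(2.3007/2)=0.912907; N=√[1·120·1·120]=120.000000
The bounds max(0,m−m')=0 and min(l+m,l−m')=1 give 2 terms
  k=0: (−1)^0·120.0000/(120)·0.4082^6·0.9129^0 = +0.004624
  k=1: (−1)^1·120.0000/(24)·0.4082^4·0.9129^2 = -0.115659
d^3_{-2,-2}(2.3007) = +0.004624 -0.115659 = -0.111035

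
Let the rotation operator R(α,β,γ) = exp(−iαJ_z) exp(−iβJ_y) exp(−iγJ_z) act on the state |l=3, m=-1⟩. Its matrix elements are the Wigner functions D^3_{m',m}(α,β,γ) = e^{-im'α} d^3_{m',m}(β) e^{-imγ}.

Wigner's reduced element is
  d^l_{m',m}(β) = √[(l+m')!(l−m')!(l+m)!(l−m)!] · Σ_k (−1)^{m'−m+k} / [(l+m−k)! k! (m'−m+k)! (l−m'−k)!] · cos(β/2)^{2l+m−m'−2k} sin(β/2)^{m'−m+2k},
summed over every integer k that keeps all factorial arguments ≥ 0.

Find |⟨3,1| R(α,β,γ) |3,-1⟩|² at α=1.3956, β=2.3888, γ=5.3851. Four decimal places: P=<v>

First d^3_{1,-1}(β=2.3888), then the phase factors e^{-i(1)α} and e^{-i(-1)γ}:
With c≡cos(β/2)=0.367571 and s≡sin(β/2)=0.929995, N=[24·2·2·24]^{1/2}=48.000000
k: max(0,(-1)−(1))=0 … min(3+(-1),3−(1))=2
  k=0: (−1)^2·48.0000/(8)·0.3676^4·0.9300^2 = +0.094728
  k=1: (−1)^3·48.0000/(6)·0.3676^2·0.9300^4 = -0.808531
  k=2: (−1)^4·48.0000/(48)·0.3676^0·0.9300^6 = +0.646970
d^3_{1,-1}(2.3888) = +0.094728 -0.808531 +0.646970 = -0.066832
|D^3_{1,-1}|² = |d^3_{1,-1}(β)|² = (-0.066832)² = 0.004467 (the z-rotation phases have unit modulus)

P=0.0045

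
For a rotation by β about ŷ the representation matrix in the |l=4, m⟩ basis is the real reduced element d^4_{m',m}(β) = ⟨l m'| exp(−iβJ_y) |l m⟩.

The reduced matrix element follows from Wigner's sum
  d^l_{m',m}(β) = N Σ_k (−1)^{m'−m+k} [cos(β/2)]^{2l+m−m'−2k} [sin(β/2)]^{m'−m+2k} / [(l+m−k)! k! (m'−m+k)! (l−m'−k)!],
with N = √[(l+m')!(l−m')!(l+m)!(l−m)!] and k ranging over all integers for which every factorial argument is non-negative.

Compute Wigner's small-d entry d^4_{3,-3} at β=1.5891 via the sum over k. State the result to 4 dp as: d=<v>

d=0.3863

d^4_{3,-3}(β=1.5891) via Wigner's sum:
c=cos(1.5891/2)=0.700606, s=sin(1.5891/2)=0.713548; N=√[5040·1·1·5040]=5040.000000
Admissible k: 0..1 (factorial args all ≥0)
  k=0: (−1)^6·5040.0000/(720)·0.7006^2·0.7135^6 = +0.453509
  k=1: (−1)^7·5040.0000/(5040)·0.7006^0·0.7135^8 = -0.067203
d^4_{3,-3}(1.5891) = +0.453509 -0.067203 = +0.386307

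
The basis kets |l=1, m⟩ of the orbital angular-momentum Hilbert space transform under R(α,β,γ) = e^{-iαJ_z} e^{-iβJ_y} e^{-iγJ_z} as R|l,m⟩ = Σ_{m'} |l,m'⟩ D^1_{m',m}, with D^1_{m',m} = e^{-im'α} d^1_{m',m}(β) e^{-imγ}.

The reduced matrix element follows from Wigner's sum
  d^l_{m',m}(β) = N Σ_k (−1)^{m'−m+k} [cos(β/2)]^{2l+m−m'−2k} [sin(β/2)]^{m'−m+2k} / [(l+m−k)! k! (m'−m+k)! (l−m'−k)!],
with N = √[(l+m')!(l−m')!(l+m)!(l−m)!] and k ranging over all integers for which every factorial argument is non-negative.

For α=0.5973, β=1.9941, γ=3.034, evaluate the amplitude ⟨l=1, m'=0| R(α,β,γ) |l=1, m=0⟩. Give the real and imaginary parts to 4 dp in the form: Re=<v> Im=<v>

Re=-0.4108 Im=0.0000

First d^1_{0,0}(β=1.9941), then the phase factors e^{-i(0)α} and e^{-i(0)γ}:
Half-angle: c=0.542782, s=0.839873. N=√(1·1·1·1)=1.000000
The bounds max(0,m−m')=0 and min(l+m,l−m')=1 give 2 terms
  k=0: (−1)^0·1.0000/(1)·0.5428^2·0.8399^0 = +0.294613
  k=1: (−1)^1·1.0000/(1)·0.5428^0·0.8399^2 = -0.705387
d^1_{0,0}(1.9941) = +0.294613 -0.705387 = -0.410775
Phases: e^{-i·(0)·0.5973}=+1.000000+0.000000i, e^{-i·(0)·3.034}=+1.000000+0.000000i ⇒ D=-0.410775+0.000000i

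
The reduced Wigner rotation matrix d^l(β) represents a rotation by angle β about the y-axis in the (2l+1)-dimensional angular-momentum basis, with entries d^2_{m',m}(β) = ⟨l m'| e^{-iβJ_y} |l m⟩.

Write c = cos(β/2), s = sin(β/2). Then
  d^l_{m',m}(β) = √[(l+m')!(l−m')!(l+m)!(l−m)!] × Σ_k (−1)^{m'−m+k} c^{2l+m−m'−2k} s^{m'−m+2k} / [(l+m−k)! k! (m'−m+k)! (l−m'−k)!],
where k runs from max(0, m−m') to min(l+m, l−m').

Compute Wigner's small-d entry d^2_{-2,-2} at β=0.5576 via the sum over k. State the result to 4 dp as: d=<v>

d=0.8543

d^2_{-2,-2}(β=0.5576) via Wigner's sum:
With c≡cos(β/2)=0.961386 and s≡sin(β/2)=0.275202, N=[1·24·1·24]^{1/2}=24.000000
Admissible k: 0..0 (factorial args all ≥0)
  k=0: (−1)^0·24.0000/(24)·0.9614^4·0.2752^0 = +0.854263
d^2_{-2,-2}(0.5576) = +0.854263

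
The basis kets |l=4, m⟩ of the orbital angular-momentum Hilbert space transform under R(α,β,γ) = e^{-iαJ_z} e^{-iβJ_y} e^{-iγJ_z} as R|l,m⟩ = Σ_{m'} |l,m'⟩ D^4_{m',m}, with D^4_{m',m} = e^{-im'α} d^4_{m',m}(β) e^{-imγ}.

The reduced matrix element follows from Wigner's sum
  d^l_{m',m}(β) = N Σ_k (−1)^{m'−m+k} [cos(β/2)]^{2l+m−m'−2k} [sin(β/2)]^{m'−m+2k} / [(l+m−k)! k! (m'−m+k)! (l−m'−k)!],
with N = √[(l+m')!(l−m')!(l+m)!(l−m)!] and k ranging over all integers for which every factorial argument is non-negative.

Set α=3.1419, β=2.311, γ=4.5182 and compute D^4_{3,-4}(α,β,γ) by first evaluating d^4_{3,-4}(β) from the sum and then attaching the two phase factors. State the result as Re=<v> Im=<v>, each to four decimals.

Re=0.4366 Im=-0.4299

D^4_{3,-4}(3.1419,2.311,4.5182) = e^{-i·3·3.1419}·d^4_{3,-4}(2.311)·e^{-i·-4·4.5182}. Compute d first:
With c≡cos(β/2)=0.403461 and s≡sin(β/2)=0.914997, N=[5040·1·1·40320]^{1/2}=14255.272709
k: max(0,(-4)−(3))=0 … min(4+(-4),4−(3))=0
  k=0: (−1)^7·14255.2727/(5040)·0.4035^1·0.9150^7 = -0.612751
d^4_{3,-4}(2.311) = -0.612751
D = (-1.000000+0.000922i)·(-0.612751)·(+0.713191-0.700969i) = +0.436612-0.429922i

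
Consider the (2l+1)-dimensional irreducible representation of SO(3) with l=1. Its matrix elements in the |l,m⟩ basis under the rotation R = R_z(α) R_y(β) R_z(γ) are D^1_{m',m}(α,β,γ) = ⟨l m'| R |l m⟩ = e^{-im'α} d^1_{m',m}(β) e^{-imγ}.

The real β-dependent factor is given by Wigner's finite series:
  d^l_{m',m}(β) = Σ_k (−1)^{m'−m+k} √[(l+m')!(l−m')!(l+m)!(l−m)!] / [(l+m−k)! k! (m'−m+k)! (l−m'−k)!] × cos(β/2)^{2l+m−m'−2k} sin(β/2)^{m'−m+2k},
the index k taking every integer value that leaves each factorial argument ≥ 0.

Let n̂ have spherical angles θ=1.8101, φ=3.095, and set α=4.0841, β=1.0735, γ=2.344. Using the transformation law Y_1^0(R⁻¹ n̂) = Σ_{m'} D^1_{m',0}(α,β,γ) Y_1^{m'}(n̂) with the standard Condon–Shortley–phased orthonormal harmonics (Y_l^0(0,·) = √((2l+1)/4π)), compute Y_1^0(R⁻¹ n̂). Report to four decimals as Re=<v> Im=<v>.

Need the full column D^1_{m',0} for m'=−1..1 at α=4.0841, β=1.0735, γ=2.344.
cos(β/2)=0.859375, sin(β/2)=0.511346
d^1_{-1,0}: single k=1 term ⇒ +0.621459;  D = -0.365270-0.502782i
d^1_{0,0}: k∈[0..1] ⇒ +0.738526 -0.261474 = +0.477051;  D = +0.477051+0.000000i
d^1_{1,0}: single k=0 term ⇒ -0.621459;  D = +0.365270-0.502782i
Y_1^{m'}(θ=1.8101,φ=3.095) and Σ D·Y over m':
  (-0.3653-0.5028i)·(-0.3353-0.0156i)  (+0.4771+0.0000i)·(-0.1158+0.0000i)  (+0.3653-0.5028i)·(+0.3353-0.0156i)
Y_1^0(R⁻¹ n̂) = +0.173970+0.000000i

Re=0.1740 Im=0.0000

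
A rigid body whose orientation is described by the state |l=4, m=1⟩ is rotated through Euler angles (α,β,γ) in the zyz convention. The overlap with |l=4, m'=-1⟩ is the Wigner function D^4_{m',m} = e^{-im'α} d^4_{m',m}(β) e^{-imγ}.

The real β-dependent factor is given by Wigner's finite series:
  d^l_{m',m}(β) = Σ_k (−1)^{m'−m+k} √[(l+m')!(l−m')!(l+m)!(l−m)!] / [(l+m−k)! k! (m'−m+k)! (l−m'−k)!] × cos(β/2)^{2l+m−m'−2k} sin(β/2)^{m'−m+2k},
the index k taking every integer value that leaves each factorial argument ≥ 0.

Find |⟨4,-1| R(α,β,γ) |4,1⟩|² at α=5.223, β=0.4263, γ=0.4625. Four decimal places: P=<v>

D^4_{-1,1}(5.223,0.4263,0.4625) = e^{-i·-1·5.223}·d^4_{-1,1}(0.4263)·e^{-i·1·0.4625}. Compute d first:
Half-angle: c=0.977369, s=0.211540. N=√(6·120·120·6)=720.000000
k: max(0,(1)−(-1))=2 … min(4+(1),4−(-1))=5
  k=2: (−1)^0·720.0000/(72)·0.9774^6·0.2115^2 = +0.390064
  k=3: (−1)^1·720.0000/(24)·0.9774^4·0.2115^4 = -0.054818
  k=4: (−1)^2·720.0000/(48)·0.9774^2·0.2115^6 = +0.001284
  k=5: (−1)^3·720.0000/(720)·0.9774^0·0.2115^8 = -0.000004
d^4_{-1,1}(0.4263) = +0.390064 -0.054818 +0.001284 -0.000004 = +0.336526
|D^4_{-1,1}|² = |d^4_{-1,1}(β)|² = (+0.336526)² = 0.113250 (the z-rotation phases have unit modulus)

P=0.1132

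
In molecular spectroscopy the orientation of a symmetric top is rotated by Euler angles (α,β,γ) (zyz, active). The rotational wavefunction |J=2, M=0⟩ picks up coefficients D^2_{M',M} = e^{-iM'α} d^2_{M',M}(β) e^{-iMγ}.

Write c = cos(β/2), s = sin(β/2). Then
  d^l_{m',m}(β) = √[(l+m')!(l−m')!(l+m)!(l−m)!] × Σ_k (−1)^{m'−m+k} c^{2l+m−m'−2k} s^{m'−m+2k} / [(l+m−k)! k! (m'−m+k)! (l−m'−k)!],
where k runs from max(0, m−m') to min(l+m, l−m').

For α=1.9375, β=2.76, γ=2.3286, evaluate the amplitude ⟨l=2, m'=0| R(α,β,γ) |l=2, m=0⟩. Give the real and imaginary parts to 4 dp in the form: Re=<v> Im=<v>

Re=0.7920 Im=0.0000

Split into d^2_{0,0}(β=2.76) × two z-phases.
With c≡cos(β/2)=0.189641 and s≡sin(β/2)=0.981854, N=[2·2·2·2]^{1/2}=4.000000
k: max(0,(0)−(0))=0 … min(2+(0),2−(0))=2
  k=0: (−1)^0·4.0000/(4)·0.1896^4·0.9819^0 = +0.001293
  k=1: (−1)^1·4.0000/(1)·0.1896^2·0.9819^2 = -0.138681
  k=2: (−1)^2·4.0000/(4)·0.1896^0·0.9819^4 = +0.929366
d^2_{0,0}(2.76) = +0.001293 -0.138681 +0.929366 = +0.791978
Phases: e^{-i·(0)·1.9375}=+1.000000+0.000000i, e^{-i·(0)·2.3286}=+1.000000+0.000000i ⇒ D=+0.791978+0.000000i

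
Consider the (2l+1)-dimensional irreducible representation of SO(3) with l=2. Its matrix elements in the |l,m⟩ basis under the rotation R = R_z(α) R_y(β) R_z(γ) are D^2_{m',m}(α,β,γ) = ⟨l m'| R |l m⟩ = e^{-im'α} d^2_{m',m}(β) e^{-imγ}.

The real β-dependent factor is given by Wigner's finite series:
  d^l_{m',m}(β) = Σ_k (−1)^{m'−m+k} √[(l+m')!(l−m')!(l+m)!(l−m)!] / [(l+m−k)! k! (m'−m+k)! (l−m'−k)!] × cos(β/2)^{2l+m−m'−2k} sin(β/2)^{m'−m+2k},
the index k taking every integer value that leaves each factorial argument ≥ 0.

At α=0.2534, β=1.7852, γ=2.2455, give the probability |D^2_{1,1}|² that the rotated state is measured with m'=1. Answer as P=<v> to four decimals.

Split into d^2_{1,1}(β=1.7852) × two z-phases.
With c≡cos(β/2)=0.627390 and s≡sin(β/2)=0.778706, N=[6·1·6·1]^{1/2}=6.000000
Admissible k: 0..1 (factorial args all ≥0)
  k=0: (−1)^0·6.0000/(6)·0.6274^4·0.7787^0 = +0.154935
  k=1: (−1)^1·6.0000/(2)·0.6274^2·0.7787^2 = -0.716048
d^2_{1,1}(1.7852) = +0.154935 -0.716048 = -0.561114
|D^2_{1,1}|² = |d^2_{1,1}(β)|² = (-0.561114)² = 0.314848 (the z-rotation phases have unit modulus)

P=0.3148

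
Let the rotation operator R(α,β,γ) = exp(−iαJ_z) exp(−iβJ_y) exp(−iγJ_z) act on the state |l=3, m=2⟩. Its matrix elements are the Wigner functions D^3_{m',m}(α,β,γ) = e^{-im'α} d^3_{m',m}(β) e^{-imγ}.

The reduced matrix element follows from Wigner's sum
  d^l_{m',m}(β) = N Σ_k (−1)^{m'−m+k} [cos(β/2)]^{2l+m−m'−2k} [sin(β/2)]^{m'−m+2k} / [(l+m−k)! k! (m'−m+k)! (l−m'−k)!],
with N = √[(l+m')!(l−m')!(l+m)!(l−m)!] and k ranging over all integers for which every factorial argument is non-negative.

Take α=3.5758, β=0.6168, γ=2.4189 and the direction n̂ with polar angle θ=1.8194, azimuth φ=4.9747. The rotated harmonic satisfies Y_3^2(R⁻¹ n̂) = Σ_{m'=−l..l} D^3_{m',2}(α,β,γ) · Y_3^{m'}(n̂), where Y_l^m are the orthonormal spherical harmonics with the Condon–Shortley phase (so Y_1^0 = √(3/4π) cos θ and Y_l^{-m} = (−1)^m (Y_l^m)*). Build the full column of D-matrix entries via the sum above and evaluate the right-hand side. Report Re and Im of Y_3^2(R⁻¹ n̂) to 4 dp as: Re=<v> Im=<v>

Need the full column D^3_{m',2} for m'=−3..3 at α=3.5758, β=0.6168, γ=2.4189.
cos(β/2)=0.952820, sin(β/2)=0.303535
d^3_{-3,2}: single k=5 term ⇒ +0.006013;  D = +0.005554-0.002306i
d^3_{-2,2}: k∈[4..5] ⇒ +0.038532 -0.000782 = +0.037750;  D = -0.025538+0.027801i
d^3_{-1,2}: k∈[3..4] ⇒ +0.152999 -0.007763 = +0.145235;  D = +0.044139-0.138366i
d^3_{0,2}: k∈[2..3] ⇒ +0.415931 -0.042210 = +0.373721;  D = +0.046746+0.370786i
d^3_{1,2}: k∈[1..2] ⇒ +0.753813 -0.152999 = +0.600814;  D = -0.318950-0.509165i
d^3_{2,2}: k∈[0..1] ⇒ +0.748284 -0.379691 = +0.368593;  D = +0.308925+0.201063i
d^3_{3,2}: single k=0 term ⇒ -0.583901;  D = +0.577961+0.083077i
Y_3^{m'}(θ=1.8194,φ=4.9747) and Σ D·Y over m':
  (+0.0056-0.0023i)·(-0.2691-0.2682i)  (-0.0255+0.0278i)·(+0.2045-0.1183i)  (+0.0441-0.1384i)·(-0.0566-0.2110i)  (+0.0467+0.3708i)·(+0.2477+0.0000i)  (-0.3189-0.5092i)·(+0.0566-0.2110i)  (+0.3089+0.2011i)·(+0.2045+0.1183i)  (+0.5780+0.0831i)·(+0.2691-0.2682i)
Y_3^2(R⁻¹ n̂) = +0.067527+0.081630i

Re=0.0675 Im=0.0816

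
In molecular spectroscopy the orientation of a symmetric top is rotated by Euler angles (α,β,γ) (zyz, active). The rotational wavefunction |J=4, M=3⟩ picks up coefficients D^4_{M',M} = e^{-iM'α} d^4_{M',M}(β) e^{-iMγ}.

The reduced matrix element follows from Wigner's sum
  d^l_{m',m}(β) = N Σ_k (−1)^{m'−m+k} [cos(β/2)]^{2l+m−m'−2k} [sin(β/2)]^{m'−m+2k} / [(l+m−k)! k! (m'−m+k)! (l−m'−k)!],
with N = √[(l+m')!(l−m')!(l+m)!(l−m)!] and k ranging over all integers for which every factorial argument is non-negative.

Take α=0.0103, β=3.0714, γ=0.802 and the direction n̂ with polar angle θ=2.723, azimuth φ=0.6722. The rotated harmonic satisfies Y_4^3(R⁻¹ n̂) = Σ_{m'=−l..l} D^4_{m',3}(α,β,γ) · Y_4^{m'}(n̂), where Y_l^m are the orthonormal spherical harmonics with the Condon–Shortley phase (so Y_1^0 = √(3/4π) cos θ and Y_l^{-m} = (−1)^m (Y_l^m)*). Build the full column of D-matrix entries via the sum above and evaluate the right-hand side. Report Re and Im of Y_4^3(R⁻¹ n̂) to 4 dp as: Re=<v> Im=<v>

Re=0.0008 Im=0.0534

Need the full column D^4_{m',3} for m'=−4..4 at α=0.0103, β=3.0714, γ=0.802.
cos(β/2)=0.035089, sin(β/2)=0.999384
d^4_{-4,3}: single k=7 term ⇒ +0.098820;  D = -0.070475-0.069272i
d^4_{-3,3}: k∈[6..7] ⇒ +0.008587 -0.995084 = -0.986497;  D = +0.710621+0.684247i
d^4_{-2,3}: k∈[5..6] ⇒ +0.000483 -0.130727 = -0.130243;  D = +0.094746+0.089367i
d^4_{-1,3}: k∈[4..5] ⇒ +0.000020 -0.009737 = -0.009717;  D = +0.007137+0.006594i
d^4_{0,3}: k∈[3..4] ⇒ +0.000001 -0.000510 = -0.000509;  D = +0.000377+0.000342i
d^4_{1,3}: k∈[2..3] ⇒ +0.000000 -0.000020 = -0.000020;  D = +0.000015+0.000013i
d^4_{2,3}: k∈[1..2] ⇒ +0.000000 -0.000001 = -0.000001;  D = +0.000000+0.000000i
d^4_{3,3}: k∈[0..1] ⇒ +0.000000 -0.000000 = -0.000000;  D = +0.000000+0.000000i
d^4_{4,3}: single k=0 term ⇒ -0.000000;  D = +0.000000+0.000000i
Y_4^{m'}(θ=2.723,φ=0.6722) and Σ D·Y over m':
  (-0.0705-0.0693i)·(-0.0109-0.0053i)  (+0.7106+0.6842i)·(+0.0331+0.0693i)  (+0.0947+0.0894i)·(+0.0601-0.2609i)  (+0.0071+0.0066i)·(-0.3909+0.3111i)  (+0.0004+0.0003i)·(+0.2482+0.0000i)  (+0.0000+0.0000i)·(+0.3909+0.3111i)  (+0.0000+0.0000i)·(+0.0601+0.2609i)  (+0.0000+0.0000i)·(-0.0331+0.0693i)  (+0.0000+0.0000i)·(-0.0109+0.0053i)
Y_4^3(R⁻¹ n̂) = +0.000777+0.053419i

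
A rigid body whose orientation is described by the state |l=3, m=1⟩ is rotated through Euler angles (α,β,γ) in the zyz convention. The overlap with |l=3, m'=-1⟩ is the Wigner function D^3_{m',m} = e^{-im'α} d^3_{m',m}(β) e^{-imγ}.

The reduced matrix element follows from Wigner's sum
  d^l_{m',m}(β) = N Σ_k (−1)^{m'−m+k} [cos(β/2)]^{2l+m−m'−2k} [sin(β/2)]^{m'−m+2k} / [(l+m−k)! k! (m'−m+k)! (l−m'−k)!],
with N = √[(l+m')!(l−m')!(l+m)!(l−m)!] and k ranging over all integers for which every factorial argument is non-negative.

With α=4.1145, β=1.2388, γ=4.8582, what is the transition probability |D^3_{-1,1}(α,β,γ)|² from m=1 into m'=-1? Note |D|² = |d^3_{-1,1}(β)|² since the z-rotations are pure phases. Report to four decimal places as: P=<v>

P=0.1054

D^3_{-1,1}(4.1145,1.2388,4.8582) = e^{-i·-1·4.1145}·d^3_{-1,1}(1.2388)·e^{-i·1·4.8582}. Compute d first:
With c≡cos(β/2)=0.814227 and s≡sin(β/2)=0.580547, N=[2·24·24·2]^{1/2}=48.000000
Admissible k: 2..4 (factorial args all ≥0)
  k=2: (−1)^0·48.0000/(8)·0.8142^4·0.5805^2 = +0.888807
  k=3: (−1)^1·48.0000/(6)·0.8142^2·0.5805^4 = -0.602462
  k=4: (−1)^2·48.0000/(48)·0.8142^0·0.5805^6 = +0.038285
d^3_{-1,1}(1.2388) = +0.888807 -0.602462 +0.038285 = +0.324630
|D^3_{-1,1}|² = |d^3_{-1,1}(β)|² = (+0.324630)² = 0.105384 (the z-rotation phases have unit modulus)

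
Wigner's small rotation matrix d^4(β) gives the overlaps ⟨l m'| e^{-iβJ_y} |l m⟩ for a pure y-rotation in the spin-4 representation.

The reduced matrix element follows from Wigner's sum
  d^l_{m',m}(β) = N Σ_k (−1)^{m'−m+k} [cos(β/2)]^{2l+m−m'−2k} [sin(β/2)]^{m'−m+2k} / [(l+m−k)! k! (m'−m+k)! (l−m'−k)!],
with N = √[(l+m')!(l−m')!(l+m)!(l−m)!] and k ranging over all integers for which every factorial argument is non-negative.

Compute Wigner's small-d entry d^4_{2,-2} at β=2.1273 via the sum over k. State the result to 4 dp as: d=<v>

d^4_{2,-2}(β=2.1273) via Wigner's sum:
c=cos(2.1273/2)=0.485685, s=sin(2.1273/2)=0.874134; N=√[720·2·2·720]=1440.000000
k∈{0,1,2} keeps every argument non-negative
  k=0: (−1)^4·1440.0000/(96)·0.4857^4·0.8741^4 = +0.487328
  k=1: (−1)^5·1440.0000/(120)·0.4857^2·0.8741^6 = -1.262869
  k=2: (−1)^6·1440.0000/(1440)·0.4857^0·0.8741^8 = +0.340898
d^4_{2,-2}(2.1273) = +0.487328 -1.262869 +0.340898 = -0.434644

d=-0.4346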